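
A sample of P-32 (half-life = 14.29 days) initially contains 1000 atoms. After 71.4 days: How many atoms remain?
N = N₀(1/2)^(t/t½) = 31.33 atoms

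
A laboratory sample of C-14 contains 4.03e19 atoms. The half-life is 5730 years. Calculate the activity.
A = λN = 4.875e15 decays/year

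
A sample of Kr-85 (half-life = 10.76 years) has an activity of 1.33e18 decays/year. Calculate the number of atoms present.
N = A/λ = 2.065e19 atoms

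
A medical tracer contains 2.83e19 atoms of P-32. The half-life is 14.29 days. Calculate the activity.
A = λN = 1.373e18 decays/day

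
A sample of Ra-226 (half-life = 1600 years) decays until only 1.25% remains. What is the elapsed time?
t = t½ × log₂(N₀/N) = 10120 years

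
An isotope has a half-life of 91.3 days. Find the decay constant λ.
λ = ln(2)/t½ = 0.007592 day⁻¹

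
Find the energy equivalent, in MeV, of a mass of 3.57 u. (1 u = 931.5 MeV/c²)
E = mc² = 3325 MeV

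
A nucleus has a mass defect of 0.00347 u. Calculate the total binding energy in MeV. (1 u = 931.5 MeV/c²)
B.E. = Δm × 931.5 = 3.232 MeV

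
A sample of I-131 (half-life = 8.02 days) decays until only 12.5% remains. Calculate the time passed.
t = t½ × log₂(N₀/N) = 24.06 days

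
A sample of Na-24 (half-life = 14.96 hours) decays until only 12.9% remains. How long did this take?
t = t½ × log₂(N₀/N) = 44.2 hours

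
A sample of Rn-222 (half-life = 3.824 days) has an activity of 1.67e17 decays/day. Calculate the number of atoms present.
N = A/λ = 9.213e17 atoms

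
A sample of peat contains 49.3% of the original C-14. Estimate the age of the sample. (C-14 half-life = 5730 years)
Age = t½ × log₂(1/ratio) = 5847 years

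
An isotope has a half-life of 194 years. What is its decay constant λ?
λ = ln(2)/t½ = 0.003573 year⁻¹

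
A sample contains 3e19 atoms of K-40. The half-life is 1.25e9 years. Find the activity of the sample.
A = λN = 1.664e10 decays/year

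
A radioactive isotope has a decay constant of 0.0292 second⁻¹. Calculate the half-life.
t½ = ln(2)/λ = 23.74 seconds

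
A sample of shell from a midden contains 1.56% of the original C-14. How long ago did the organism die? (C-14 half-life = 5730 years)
Age = t½ × log₂(1/ratio) = 34390 years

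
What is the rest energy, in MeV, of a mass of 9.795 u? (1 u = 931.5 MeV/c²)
E = mc² = 9124 MeV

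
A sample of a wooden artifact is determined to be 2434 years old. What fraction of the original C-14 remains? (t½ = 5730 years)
N/N₀ = (1/2)^(t/t½) = 0.745 = 74.5%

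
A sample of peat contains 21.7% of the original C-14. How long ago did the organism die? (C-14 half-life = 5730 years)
Age = t½ × log₂(1/ratio) = 12630 years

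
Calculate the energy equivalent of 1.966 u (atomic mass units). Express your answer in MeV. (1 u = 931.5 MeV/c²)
E = mc² = 1831 MeV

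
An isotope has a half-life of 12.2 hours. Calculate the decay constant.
λ = ln(2)/t½ = 0.05682 hour⁻¹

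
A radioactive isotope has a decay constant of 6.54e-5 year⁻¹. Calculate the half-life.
t½ = ln(2)/λ = 10600 years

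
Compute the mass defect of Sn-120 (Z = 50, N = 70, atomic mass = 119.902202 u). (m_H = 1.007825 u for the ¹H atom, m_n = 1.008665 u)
Δm = Z·m_H + N·m_n − M = 1.096 u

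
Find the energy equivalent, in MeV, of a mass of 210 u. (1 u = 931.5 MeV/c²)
E = mc² = 1.956e5 MeV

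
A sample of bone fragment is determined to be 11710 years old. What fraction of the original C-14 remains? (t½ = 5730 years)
N/N₀ = (1/2)^(t/t½) = 0.2426 = 24.3%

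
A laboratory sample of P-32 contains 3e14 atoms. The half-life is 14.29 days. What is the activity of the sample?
A = λN = 1.455e13 decays/day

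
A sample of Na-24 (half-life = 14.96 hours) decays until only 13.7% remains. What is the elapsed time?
t = t½ × log₂(N₀/N) = 42.9 hours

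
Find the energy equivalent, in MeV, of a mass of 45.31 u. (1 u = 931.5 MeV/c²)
E = mc² = 42210 MeV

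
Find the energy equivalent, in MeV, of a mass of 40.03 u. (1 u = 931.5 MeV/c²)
E = mc² = 37290 MeV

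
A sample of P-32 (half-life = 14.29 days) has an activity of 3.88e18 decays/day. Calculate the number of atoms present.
N = A/λ = 7.999e19 atoms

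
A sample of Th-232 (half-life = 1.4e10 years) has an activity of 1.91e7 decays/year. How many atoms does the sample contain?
N = A/λ = 3.858e17 atoms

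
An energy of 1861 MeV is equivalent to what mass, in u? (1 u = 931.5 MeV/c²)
m = E/c² = 1.998 u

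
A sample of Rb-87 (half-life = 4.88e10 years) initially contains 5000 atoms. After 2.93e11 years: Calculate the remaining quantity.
N = N₀(1/2)^(t/t½) = 77.9 atoms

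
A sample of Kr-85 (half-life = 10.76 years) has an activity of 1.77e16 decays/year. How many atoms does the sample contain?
N = A/λ = 2.748e17 atoms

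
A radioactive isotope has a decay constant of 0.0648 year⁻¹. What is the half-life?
t½ = ln(2)/λ = 10.7 years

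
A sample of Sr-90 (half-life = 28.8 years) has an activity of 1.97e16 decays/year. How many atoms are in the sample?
N = A/λ = 8.185e17 atoms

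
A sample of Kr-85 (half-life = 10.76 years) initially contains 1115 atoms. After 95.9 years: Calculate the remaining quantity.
N = N₀(1/2)^(t/t½) = 2.314 atoms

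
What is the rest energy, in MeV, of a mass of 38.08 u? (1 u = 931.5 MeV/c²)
E = mc² = 35470 MeV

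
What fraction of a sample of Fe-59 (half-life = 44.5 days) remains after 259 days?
N/N₀ = (1/2)^(t/t½) = 0.0177 = 1.77%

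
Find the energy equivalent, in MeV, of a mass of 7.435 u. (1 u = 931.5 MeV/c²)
E = mc² = 6926 MeV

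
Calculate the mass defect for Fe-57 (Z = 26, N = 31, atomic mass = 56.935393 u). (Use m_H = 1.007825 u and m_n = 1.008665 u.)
Δm = Z·m_H + N·m_n − M = 0.5367 u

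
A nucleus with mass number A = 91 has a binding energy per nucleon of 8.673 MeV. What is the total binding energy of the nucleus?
B.E. = 8.673 × 91 = 789.2 MeV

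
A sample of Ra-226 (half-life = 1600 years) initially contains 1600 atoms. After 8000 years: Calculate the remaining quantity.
N = N₀(1/2)^(t/t½) = 50 atoms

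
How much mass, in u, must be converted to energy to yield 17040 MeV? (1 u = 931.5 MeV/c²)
m = E/c² = 18.29 u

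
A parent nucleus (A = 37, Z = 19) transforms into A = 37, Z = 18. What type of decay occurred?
ΔA = 0, ΔZ = -1 ⇒ beta-plus decay (β⁺) or electron capture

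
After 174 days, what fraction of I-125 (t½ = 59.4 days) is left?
N/N₀ = (1/2)^(t/t½) = 0.1313 = 13.1%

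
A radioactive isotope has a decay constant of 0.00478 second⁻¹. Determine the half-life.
t½ = ln(2)/λ = 145 seconds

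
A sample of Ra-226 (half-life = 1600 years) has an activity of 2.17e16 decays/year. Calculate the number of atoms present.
N = A/λ = 5.009e19 atoms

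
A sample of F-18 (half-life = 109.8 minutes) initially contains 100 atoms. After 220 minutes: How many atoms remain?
N = N₀(1/2)^(t/t½) = 24.94 atoms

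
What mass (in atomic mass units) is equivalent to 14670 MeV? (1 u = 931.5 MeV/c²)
m = E/c² = 15.75 u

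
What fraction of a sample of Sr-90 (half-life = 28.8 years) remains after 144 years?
N/N₀ = (1/2)^(t/t½) = 0.03125 = 3.12%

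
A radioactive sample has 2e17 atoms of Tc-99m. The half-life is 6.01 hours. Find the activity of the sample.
A = λN = 2.307e16 decays/hour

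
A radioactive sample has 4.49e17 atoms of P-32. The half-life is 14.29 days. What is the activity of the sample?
A = λN = 2.178e16 decays/day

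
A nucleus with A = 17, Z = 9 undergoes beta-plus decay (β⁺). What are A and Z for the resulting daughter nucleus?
Daughter: A = 17, Z = 8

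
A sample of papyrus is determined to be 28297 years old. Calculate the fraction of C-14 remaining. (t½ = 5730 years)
N/N₀ = (1/2)^(t/t½) = 0.03261 = 3.26%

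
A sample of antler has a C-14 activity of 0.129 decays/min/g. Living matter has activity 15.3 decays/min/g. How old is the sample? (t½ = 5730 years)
Age = t½ × log₂(A₀/A) = 39480 years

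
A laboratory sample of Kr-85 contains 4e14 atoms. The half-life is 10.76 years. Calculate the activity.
A = λN = 2.577e13 decays/year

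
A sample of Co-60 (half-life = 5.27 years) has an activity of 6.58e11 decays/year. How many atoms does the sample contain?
N = A/λ = 5.003e12 atoms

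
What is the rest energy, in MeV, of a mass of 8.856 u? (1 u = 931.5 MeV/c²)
E = mc² = 8249 MeV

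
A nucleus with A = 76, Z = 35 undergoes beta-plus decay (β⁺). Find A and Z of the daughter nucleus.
Daughter: A = 76, Z = 34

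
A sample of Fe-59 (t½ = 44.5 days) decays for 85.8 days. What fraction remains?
N/N₀ = (1/2)^(t/t½) = 0.2628 = 26.3%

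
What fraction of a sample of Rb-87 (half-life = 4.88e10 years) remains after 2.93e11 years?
N/N₀ = (1/2)^(t/t½) = 0.01558 = 1.56%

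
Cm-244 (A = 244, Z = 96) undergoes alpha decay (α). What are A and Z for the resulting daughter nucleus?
Daughter: A = 240, Z = 94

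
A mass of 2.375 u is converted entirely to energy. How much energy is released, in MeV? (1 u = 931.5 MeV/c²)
E = mc² = 2212 MeV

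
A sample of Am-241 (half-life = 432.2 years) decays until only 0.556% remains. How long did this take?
t = t½ × log₂(N₀/N) = 3237 years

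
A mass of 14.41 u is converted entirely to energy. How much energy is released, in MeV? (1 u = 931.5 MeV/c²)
E = mc² = 13420 MeV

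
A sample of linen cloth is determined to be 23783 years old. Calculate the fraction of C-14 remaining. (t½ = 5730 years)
N/N₀ = (1/2)^(t/t½) = 0.0563 = 5.63%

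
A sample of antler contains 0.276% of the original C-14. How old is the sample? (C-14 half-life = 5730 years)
Age = t½ × log₂(1/ratio) = 48710 years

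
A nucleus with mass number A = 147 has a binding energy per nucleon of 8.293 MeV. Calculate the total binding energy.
B.E. = 8.293 × 147 = 1219 MeV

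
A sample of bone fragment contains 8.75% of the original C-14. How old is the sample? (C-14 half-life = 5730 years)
Age = t½ × log₂(1/ratio) = 20140 years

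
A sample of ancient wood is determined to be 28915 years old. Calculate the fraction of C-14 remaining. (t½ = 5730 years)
N/N₀ = (1/2)^(t/t½) = 0.03026 = 3.03%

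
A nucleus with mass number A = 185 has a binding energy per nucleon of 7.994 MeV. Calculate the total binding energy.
B.E. = 7.994 × 185 = 1479 MeV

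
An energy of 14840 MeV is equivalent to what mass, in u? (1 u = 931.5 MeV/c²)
m = E/c² = 15.93 u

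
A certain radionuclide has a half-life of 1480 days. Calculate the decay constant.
λ = ln(2)/t½ = 4.683e-4 day⁻¹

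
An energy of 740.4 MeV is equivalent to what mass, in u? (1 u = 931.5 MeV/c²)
m = E/c² = 0.7948 u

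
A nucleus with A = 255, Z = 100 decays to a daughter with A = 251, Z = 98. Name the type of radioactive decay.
ΔA = -4, ΔZ = -2 ⇒ alpha decay (α)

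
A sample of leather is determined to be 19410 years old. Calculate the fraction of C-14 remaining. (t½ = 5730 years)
N/N₀ = (1/2)^(t/t½) = 0.09556 = 9.56%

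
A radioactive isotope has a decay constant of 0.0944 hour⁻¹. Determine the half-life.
t½ = ln(2)/λ = 7.343 hours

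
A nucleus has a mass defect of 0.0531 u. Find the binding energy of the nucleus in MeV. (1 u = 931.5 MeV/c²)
B.E. = Δm × 931.5 = 49.46 MeV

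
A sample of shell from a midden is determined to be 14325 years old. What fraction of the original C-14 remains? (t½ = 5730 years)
N/N₀ = (1/2)^(t/t½) = 0.1768 = 17.7%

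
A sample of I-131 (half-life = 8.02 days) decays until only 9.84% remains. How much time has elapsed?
t = t½ × log₂(N₀/N) = 26.83 days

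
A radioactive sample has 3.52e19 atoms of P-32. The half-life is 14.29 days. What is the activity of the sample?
A = λN = 1.707e18 decays/day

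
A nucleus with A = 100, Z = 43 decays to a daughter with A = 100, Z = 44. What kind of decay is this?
ΔA = 0, ΔZ = +1 ⇒ beta-minus decay (β⁻)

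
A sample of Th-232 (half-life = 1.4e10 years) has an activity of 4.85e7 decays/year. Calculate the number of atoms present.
N = A/λ = 9.796e17 atoms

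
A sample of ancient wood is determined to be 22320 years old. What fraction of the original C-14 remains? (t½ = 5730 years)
N/N₀ = (1/2)^(t/t½) = 0.0672 = 6.72%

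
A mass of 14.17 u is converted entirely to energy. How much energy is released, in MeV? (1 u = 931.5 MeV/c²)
E = mc² = 13200 MeV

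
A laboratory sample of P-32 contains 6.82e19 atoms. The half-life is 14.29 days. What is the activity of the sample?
A = λN = 3.308e18 decays/day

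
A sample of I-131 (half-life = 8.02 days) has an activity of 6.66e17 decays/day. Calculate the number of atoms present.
N = A/λ = 7.706e18 atoms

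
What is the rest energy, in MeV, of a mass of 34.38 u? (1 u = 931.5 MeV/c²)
E = mc² = 32020 MeV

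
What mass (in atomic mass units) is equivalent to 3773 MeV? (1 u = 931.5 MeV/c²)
m = E/c² = 4.05 u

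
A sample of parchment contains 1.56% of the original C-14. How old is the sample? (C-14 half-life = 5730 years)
Age = t½ × log₂(1/ratio) = 34390 years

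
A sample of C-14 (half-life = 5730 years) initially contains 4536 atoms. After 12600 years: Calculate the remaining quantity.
N = N₀(1/2)^(t/t½) = 987.9 atoms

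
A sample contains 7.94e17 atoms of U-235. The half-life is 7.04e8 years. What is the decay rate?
A = λN = 7.818e8 decays/year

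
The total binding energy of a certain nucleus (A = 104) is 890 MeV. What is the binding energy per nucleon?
B.E./A = 890/104 = 8.558 MeV/nucleon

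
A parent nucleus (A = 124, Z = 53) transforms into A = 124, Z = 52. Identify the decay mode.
ΔA = 0, ΔZ = -1 ⇒ beta-plus decay (β⁺) or electron capture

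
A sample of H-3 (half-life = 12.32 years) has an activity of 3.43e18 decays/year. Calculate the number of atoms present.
N = A/λ = 6.096e19 atoms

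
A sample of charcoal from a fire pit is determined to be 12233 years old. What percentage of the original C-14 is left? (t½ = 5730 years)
N/N₀ = (1/2)^(t/t½) = 0.2277 = 22.8%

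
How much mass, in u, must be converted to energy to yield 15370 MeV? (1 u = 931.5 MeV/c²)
m = E/c² = 16.5 u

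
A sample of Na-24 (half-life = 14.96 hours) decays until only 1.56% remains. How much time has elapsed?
t = t½ × log₂(N₀/N) = 89.79 hours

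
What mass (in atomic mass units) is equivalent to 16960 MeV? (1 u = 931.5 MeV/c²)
m = E/c² = 18.21 u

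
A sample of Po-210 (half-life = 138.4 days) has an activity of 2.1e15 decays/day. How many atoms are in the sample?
N = A/λ = 4.193e17 atoms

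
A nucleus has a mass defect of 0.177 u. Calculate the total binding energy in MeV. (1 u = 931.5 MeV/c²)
B.E. = Δm × 931.5 = 164.9 MeV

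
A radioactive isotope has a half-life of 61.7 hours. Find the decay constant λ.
λ = ln(2)/t½ = 0.01123 hour⁻¹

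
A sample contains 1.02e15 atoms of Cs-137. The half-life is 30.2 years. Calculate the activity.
A = λN = 2.341e13 decays/year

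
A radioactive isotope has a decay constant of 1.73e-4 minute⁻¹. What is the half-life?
t½ = ln(2)/λ = 4007 minutes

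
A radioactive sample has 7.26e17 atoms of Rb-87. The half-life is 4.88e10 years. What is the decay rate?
A = λN = 1.031e7 decays/year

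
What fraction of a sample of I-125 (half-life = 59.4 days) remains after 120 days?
N/N₀ = (1/2)^(t/t½) = 0.2465 = 24.7%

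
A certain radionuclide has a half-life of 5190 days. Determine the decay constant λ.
λ = ln(2)/t½ = 1.336e-4 day⁻¹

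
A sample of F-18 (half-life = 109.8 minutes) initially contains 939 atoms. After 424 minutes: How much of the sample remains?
N = N₀(1/2)^(t/t½) = 64.6 atoms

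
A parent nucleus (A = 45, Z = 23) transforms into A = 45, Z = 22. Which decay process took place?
ΔA = 0, ΔZ = -1 ⇒ beta-plus decay (β⁺) or electron capture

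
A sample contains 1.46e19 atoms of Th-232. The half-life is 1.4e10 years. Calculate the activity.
A = λN = 7.229e8 decays/year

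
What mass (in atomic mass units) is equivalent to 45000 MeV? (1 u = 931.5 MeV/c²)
m = E/c² = 48.31 u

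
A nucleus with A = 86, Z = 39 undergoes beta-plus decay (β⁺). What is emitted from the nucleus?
β⁺: positron (e⁺) + neutrino (νₑ)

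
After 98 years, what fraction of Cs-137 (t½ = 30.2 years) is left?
N/N₀ = (1/2)^(t/t½) = 0.1055 = 10.5%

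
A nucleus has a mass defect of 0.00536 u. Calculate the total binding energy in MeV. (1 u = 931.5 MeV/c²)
B.E. = Δm × 931.5 = 4.993 MeV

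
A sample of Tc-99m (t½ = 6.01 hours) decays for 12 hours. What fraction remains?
N/N₀ = (1/2)^(t/t½) = 0.2506 = 25.1%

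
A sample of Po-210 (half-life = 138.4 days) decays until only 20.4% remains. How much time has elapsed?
t = t½ × log₂(N₀/N) = 317.4 days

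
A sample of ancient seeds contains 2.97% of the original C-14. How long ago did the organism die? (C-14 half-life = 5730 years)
Age = t½ × log₂(1/ratio) = 29070 years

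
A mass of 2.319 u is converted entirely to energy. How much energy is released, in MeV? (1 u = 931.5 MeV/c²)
E = mc² = 2160 MeV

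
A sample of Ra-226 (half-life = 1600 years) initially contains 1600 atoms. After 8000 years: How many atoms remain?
N = N₀(1/2)^(t/t½) = 50 atoms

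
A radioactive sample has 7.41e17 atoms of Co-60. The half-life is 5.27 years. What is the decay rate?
A = λN = 9.746e16 decays/year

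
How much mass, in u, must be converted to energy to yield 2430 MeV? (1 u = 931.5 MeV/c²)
m = E/c² = 2.609 u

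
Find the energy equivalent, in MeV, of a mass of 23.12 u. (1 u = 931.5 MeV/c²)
E = mc² = 21540 MeV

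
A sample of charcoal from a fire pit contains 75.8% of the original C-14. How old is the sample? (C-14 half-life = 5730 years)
Age = t½ × log₂(1/ratio) = 2290 years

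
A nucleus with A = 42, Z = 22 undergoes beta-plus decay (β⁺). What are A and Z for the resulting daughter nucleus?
Daughter: A = 42, Z = 21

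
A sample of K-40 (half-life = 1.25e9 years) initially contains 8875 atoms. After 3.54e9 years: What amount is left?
N = N₀(1/2)^(t/t½) = 1246 atoms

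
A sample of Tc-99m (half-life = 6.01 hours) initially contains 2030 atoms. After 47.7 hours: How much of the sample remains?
N = N₀(1/2)^(t/t½) = 8.285 atoms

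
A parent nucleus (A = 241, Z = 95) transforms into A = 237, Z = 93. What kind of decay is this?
ΔA = -4, ΔZ = -2 ⇒ alpha decay (α)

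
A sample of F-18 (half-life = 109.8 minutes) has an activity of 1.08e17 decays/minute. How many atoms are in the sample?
N = A/λ = 1.711e19 atoms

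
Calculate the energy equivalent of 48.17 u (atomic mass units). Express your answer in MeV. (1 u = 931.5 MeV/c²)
E = mc² = 44870 MeV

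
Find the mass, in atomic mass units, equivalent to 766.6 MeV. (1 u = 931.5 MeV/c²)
m = E/c² = 0.823 u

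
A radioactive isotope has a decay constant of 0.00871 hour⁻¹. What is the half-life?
t½ = ln(2)/λ = 79.58 hours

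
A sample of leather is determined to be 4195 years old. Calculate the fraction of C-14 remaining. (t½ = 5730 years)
N/N₀ = (1/2)^(t/t½) = 0.602 = 60.2%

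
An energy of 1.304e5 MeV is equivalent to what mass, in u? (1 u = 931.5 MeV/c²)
m = E/c² = 140 u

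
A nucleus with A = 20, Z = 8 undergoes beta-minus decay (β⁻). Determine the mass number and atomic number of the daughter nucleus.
Daughter: A = 20, Z = 9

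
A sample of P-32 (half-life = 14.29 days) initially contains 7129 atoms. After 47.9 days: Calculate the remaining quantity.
N = N₀(1/2)^(t/t½) = 698.2 atoms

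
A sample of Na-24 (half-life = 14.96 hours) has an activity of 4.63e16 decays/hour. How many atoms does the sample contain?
N = A/λ = 9.993e17 atoms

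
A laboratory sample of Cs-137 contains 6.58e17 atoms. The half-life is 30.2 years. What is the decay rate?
A = λN = 1.51e16 decays/year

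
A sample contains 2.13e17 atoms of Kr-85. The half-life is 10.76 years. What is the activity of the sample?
A = λN = 1.372e16 decays/year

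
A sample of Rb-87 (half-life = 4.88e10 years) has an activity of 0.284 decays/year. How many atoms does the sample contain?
N = A/λ = 1.999e10 atoms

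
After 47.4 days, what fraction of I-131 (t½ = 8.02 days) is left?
N/N₀ = (1/2)^(t/t½) = 0.01663 = 1.66%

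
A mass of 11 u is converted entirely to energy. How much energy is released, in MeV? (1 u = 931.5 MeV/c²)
E = mc² = 10250 MeV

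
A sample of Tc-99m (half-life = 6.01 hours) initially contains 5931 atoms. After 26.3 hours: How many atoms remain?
N = N₀(1/2)^(t/t½) = 285.6 atoms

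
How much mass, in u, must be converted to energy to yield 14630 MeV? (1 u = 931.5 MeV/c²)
m = E/c² = 15.71 u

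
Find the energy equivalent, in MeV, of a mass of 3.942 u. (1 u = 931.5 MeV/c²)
E = mc² = 3672 MeV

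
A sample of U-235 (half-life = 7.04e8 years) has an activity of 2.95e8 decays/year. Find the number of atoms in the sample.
N = A/λ = 2.996e17 atoms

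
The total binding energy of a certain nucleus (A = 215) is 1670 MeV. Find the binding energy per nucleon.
B.E./A = 1670/215 = 7.767 MeV/nucleon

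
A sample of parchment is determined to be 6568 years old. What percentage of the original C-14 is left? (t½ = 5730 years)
N/N₀ = (1/2)^(t/t½) = 0.4518 = 45.2%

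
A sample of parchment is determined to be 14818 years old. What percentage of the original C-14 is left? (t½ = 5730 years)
N/N₀ = (1/2)^(t/t½) = 0.1665 = 16.7%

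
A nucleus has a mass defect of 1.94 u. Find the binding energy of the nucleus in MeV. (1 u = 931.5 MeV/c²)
B.E. = Δm × 931.5 = 1807 MeV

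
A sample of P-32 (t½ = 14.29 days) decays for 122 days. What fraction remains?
N/N₀ = (1/2)^(t/t½) = 0.002691 = 0.269%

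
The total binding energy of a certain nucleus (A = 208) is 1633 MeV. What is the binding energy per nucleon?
B.E./A = 1633/208 = 7.851 MeV/nucleon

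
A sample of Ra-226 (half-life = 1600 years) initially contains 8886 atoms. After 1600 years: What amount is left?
N = N₀(1/2)^(t/t½) = 4443 atoms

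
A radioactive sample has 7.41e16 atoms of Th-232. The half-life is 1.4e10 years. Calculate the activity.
A = λN = 3.669e6 decays/year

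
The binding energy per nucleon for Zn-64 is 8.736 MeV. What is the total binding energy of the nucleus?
B.E. = 8.736 × 64 = 559.1 MeV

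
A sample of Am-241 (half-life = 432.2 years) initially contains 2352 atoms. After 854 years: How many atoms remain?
N = N₀(1/2)^(t/t½) = 597.9 atoms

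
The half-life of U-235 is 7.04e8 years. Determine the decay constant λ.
λ = ln(2)/t½ = 9.846e-10 year⁻¹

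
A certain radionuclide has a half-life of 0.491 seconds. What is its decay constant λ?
λ = ln(2)/t½ = 1.412 second⁻¹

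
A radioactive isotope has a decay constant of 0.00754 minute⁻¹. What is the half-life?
t½ = ln(2)/λ = 91.93 minutes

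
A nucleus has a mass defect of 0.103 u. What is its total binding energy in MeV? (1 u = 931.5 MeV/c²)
B.E. = Δm × 931.5 = 95.94 MeV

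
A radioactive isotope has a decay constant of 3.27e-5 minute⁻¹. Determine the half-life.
t½ = ln(2)/λ = 21200 minutes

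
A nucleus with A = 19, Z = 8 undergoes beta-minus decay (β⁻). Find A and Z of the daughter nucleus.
Daughter: A = 19, Z = 9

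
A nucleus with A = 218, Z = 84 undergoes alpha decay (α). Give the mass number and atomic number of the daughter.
Daughter: A = 214, Z = 82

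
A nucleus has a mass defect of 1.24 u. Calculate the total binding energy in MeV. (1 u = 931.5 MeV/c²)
B.E. = Δm × 931.5 = 1155 MeV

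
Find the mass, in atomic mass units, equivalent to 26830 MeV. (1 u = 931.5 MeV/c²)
m = E/c² = 28.8 u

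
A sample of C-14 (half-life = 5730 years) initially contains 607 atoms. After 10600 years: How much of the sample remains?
N = N₀(1/2)^(t/t½) = 168.4 atoms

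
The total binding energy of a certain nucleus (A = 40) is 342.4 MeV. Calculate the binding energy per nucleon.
B.E./A = 342.4/40 = 8.56 MeV/nucleon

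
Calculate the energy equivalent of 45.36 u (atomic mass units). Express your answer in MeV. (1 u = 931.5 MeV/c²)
E = mc² = 42250 MeV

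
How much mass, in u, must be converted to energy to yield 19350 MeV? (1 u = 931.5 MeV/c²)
m = E/c² = 20.77 u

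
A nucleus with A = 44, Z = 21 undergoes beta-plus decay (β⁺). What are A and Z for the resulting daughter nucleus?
Daughter: A = 44, Z = 20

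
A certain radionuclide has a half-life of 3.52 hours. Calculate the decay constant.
λ = ln(2)/t½ = 0.1969 hour⁻¹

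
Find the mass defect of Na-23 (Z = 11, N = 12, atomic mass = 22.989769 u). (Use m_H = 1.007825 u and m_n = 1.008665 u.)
Δm = Z·m_H + N·m_n − M = 0.2003 u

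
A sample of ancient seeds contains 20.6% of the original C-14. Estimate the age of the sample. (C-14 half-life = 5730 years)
Age = t½ × log₂(1/ratio) = 13060 years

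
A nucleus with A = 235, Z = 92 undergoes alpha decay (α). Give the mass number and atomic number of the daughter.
Daughter: A = 231, Z = 90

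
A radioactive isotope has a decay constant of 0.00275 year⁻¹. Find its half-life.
t½ = ln(2)/λ = 252.1 years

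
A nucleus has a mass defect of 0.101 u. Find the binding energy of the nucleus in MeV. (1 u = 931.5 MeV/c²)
B.E. = Δm × 931.5 = 94.08 MeV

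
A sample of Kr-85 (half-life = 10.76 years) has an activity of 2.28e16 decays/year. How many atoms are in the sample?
N = A/λ = 3.539e17 atoms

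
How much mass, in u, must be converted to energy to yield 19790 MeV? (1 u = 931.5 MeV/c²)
m = E/c² = 21.25 u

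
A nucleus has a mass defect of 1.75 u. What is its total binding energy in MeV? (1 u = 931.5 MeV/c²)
B.E. = Δm × 931.5 = 1630 MeV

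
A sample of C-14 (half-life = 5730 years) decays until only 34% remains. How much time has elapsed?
t = t½ × log₂(N₀/N) = 8918 years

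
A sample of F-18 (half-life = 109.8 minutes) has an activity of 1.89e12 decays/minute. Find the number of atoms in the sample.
N = A/λ = 2.994e14 atoms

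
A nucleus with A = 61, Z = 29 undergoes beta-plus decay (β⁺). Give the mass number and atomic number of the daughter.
Daughter: A = 61, Z = 28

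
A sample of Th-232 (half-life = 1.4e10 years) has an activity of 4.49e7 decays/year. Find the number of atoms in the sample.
N = A/λ = 9.069e17 atoms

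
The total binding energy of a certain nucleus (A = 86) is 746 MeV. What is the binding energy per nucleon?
B.E./A = 746/86 = 8.674 MeV/nucleon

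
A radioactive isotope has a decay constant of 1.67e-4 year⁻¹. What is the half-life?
t½ = ln(2)/λ = 4151 years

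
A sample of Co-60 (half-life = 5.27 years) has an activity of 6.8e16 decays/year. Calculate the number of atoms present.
N = A/λ = 5.17e17 atoms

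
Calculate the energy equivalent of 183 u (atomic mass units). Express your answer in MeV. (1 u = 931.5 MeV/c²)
E = mc² = 1.705e5 MeV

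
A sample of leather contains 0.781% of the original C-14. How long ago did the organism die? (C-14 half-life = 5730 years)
Age = t½ × log₂(1/ratio) = 40110 years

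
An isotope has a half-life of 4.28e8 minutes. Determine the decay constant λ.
λ = ln(2)/t½ = 1.62e-9 minute⁻¹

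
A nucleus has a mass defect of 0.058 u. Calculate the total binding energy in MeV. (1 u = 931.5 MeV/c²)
B.E. = Δm × 931.5 = 54.03 MeV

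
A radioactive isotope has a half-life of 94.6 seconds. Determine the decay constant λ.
λ = ln(2)/t½ = 0.007327 second⁻¹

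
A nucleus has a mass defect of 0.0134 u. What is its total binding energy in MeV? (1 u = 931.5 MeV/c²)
B.E. = Δm × 931.5 = 12.48 MeV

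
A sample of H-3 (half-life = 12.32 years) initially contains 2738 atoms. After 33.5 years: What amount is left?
N = N₀(1/2)^(t/t½) = 415.8 atoms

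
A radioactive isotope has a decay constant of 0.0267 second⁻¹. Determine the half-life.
t½ = ln(2)/λ = 25.96 seconds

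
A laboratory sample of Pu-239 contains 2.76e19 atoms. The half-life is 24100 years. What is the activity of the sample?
A = λN = 7.938e14 decays/year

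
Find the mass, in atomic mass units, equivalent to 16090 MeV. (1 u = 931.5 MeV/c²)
m = E/c² = 17.27 u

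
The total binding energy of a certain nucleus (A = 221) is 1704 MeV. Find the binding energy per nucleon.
B.E./A = 1704/221 = 7.71 MeV/nucleon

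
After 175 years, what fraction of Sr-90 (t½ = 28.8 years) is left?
N/N₀ = (1/2)^(t/t½) = 0.01482 = 1.48%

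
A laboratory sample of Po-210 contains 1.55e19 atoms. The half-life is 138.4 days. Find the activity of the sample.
A = λN = 7.763e16 decays/day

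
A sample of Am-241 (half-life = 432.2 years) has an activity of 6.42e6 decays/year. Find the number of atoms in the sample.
N = A/λ = 4.003e9 atoms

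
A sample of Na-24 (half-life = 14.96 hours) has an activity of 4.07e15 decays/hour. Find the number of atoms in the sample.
N = A/λ = 8.784e16 atoms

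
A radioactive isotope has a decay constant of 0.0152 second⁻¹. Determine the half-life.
t½ = ln(2)/λ = 45.6 seconds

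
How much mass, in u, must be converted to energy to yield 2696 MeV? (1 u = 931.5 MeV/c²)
m = E/c² = 2.894 u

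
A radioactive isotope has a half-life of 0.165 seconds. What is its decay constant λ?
λ = ln(2)/t½ = 4.201 second⁻¹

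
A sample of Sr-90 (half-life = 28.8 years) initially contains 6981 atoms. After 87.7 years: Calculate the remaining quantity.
N = N₀(1/2)^(t/t½) = 845.7 atoms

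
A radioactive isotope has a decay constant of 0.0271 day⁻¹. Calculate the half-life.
t½ = ln(2)/λ = 25.58 days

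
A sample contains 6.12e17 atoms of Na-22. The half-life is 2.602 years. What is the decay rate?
A = λN = 1.63e17 decays/year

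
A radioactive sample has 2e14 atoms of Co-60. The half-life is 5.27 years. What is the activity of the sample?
A = λN = 2.631e13 decays/year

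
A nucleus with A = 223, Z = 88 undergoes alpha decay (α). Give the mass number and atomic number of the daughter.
Daughter: A = 219, Z = 86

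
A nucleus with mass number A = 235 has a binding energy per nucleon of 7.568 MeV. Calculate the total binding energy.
B.E. = 7.568 × 235 = 1778 MeV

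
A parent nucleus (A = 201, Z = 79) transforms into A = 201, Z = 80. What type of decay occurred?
ΔA = 0, ΔZ = +1 ⇒ beta-minus decay (β⁻)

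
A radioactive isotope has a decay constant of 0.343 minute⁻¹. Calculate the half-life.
t½ = ln(2)/λ = 2.021 minutes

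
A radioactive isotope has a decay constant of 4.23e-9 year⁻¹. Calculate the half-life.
t½ = ln(2)/λ = 1.639e8 years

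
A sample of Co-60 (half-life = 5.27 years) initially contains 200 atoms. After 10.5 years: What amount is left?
N = N₀(1/2)^(t/t½) = 50.26 atoms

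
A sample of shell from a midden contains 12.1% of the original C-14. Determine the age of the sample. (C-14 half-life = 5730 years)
Age = t½ × log₂(1/ratio) = 17460 years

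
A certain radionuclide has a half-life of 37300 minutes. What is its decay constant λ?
λ = ln(2)/t½ = 1.858e-5 minute⁻¹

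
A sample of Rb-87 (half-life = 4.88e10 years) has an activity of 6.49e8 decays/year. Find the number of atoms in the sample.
N = A/λ = 4.569e19 atoms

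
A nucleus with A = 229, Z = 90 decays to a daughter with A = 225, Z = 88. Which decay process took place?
ΔA = -4, ΔZ = -2 ⇒ alpha decay (α)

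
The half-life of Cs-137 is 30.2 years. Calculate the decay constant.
λ = ln(2)/t½ = 0.02295 year⁻¹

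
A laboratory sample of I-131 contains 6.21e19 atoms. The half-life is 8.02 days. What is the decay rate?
A = λN = 5.367e18 decays/day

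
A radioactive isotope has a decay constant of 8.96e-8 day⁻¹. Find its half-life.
t½ = ln(2)/λ = 7.736e6 days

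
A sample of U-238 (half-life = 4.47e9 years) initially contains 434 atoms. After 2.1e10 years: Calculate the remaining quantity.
N = N₀(1/2)^(t/t½) = 16.72 atoms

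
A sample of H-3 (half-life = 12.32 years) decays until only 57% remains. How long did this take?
t = t½ × log₂(N₀/N) = 9.991 years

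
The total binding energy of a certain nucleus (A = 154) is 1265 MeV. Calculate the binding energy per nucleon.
B.E./A = 1265/154 = 8.214 MeV/nucleon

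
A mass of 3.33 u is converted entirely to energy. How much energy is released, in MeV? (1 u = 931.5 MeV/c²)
E = mc² = 3102 MeV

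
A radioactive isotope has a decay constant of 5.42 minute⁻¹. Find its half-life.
t½ = ln(2)/λ = 0.1279 minutes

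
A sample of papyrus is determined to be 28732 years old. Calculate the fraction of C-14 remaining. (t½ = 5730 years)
N/N₀ = (1/2)^(t/t½) = 0.03094 = 3.09%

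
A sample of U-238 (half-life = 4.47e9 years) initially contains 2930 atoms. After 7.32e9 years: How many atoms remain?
N = N₀(1/2)^(t/t½) = 941.7 atoms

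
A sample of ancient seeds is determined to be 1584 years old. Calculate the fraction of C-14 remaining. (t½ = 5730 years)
N/N₀ = (1/2)^(t/t½) = 0.8256 = 82.6%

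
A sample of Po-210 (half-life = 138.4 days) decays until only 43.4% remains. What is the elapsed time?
t = t½ × log₂(N₀/N) = 166.7 days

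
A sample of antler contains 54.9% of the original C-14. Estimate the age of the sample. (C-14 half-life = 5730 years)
Age = t½ × log₂(1/ratio) = 4957 years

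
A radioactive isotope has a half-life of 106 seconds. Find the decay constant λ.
λ = ln(2)/t½ = 0.006539 second⁻¹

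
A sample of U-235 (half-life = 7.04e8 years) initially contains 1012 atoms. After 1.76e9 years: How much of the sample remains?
N = N₀(1/2)^(t/t½) = 178.9 atoms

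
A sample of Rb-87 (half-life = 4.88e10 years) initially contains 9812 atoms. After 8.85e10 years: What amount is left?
N = N₀(1/2)^(t/t½) = 2791 atoms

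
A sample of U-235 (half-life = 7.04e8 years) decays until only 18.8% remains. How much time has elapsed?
t = t½ × log₂(N₀/N) = 1.697e9 years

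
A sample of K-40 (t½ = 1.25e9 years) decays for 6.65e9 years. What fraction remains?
N/N₀ = (1/2)^(t/t½) = 0.02503 = 2.5%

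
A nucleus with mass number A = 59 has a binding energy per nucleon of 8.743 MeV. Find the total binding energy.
B.E. = 8.743 × 59 = 515.8 MeV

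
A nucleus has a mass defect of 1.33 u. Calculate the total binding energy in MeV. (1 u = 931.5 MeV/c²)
B.E. = Δm × 931.5 = 1239 MeV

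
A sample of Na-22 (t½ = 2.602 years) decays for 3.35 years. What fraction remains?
N/N₀ = (1/2)^(t/t½) = 0.4097 = 41%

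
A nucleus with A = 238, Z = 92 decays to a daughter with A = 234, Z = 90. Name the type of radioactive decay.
ΔA = -4, ΔZ = -2 ⇒ alpha decay (α)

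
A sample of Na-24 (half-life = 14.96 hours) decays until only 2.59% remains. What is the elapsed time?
t = t½ × log₂(N₀/N) = 78.85 hours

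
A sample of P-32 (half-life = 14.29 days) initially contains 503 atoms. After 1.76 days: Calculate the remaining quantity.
N = N₀(1/2)^(t/t½) = 461.8 atoms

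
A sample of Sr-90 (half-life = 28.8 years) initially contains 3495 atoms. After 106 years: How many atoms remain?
N = N₀(1/2)^(t/t½) = 272.6 atoms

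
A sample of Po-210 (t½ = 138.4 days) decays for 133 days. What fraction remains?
N/N₀ = (1/2)^(t/t½) = 0.5137 = 51.4%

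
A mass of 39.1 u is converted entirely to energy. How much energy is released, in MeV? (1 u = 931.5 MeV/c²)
E = mc² = 36420 MeV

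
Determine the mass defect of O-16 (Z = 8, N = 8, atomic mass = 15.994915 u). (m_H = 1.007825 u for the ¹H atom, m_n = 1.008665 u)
Δm = Z·m_H + N·m_n − M = 0.137 u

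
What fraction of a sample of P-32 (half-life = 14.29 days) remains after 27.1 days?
N/N₀ = (1/2)^(t/t½) = 0.2686 = 26.9%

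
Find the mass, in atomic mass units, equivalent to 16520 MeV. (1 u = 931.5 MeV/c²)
m = E/c² = 17.73 u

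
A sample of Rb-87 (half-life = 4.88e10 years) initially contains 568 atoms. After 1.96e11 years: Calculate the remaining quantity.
N = N₀(1/2)^(t/t½) = 35.1 atoms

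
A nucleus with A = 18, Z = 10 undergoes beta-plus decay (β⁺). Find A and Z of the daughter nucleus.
Daughter: A = 18, Z = 9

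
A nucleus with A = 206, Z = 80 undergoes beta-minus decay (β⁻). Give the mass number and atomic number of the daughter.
Daughter: A = 206, Z = 81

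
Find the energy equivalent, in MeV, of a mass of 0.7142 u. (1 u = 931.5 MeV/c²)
E = mc² = 665.3 MeV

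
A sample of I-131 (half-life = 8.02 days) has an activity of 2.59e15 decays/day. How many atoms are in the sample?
N = A/λ = 2.997e16 atoms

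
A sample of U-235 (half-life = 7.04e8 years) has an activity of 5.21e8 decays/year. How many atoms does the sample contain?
N = A/λ = 5.292e17 atoms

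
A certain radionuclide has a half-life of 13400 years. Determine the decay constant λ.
λ = ln(2)/t½ = 5.173e-5 year⁻¹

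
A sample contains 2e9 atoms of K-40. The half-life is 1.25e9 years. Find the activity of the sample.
A = λN = 1.109 decays/year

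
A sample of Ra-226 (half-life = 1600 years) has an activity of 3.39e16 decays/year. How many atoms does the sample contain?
N = A/λ = 7.825e19 atoms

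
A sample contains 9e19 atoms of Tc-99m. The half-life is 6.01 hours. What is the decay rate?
A = λN = 1.038e19 decays/hour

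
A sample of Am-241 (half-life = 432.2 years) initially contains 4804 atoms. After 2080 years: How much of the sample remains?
N = N₀(1/2)^(t/t½) = 171 atoms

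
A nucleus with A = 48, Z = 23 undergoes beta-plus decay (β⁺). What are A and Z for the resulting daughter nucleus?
Daughter: A = 48, Z = 22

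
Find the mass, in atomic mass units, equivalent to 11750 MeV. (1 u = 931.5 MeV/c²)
m = E/c² = 12.61 u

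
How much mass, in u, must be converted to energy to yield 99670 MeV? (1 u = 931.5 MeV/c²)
m = E/c² = 107 u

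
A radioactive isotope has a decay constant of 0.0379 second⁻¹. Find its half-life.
t½ = ln(2)/λ = 18.29 seconds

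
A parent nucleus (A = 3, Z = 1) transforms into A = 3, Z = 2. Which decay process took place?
ΔA = 0, ΔZ = +1 ⇒ beta-minus decay (β⁻)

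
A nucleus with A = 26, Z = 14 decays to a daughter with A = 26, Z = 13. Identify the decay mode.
ΔA = 0, ΔZ = -1 ⇒ beta-plus decay (β⁺) or electron capture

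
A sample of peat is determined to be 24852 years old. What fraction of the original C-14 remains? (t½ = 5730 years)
N/N₀ = (1/2)^(t/t½) = 0.04947 = 4.95%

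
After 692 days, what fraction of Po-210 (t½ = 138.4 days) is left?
N/N₀ = (1/2)^(t/t½) = 0.03125 = 3.12%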